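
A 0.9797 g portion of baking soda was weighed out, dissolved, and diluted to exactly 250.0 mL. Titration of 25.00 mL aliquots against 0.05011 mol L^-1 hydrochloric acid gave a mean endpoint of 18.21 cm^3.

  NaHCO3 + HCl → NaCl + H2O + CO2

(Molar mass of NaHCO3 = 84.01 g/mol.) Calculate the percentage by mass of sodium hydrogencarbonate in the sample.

78.25 %

n(HCl) per titration = 0.01821 × 0.05011 = 9.125 × 10^-4 mol
n(NaHCO3) in each aliquot = 9.125 × 10^-4 mol (1:1 ratio)
n(NaHCO3) in the whole flask = 9.125 × 10^-4 × 250.0/25.00 = 9.125 × 10^-3 mol
mass of NaHCO3 = 9.125 × 10^-3 × 84.01 = 0.7666 g
% NaHCO3 = 0.7666 / 0.9797 × 100 = 78.25 %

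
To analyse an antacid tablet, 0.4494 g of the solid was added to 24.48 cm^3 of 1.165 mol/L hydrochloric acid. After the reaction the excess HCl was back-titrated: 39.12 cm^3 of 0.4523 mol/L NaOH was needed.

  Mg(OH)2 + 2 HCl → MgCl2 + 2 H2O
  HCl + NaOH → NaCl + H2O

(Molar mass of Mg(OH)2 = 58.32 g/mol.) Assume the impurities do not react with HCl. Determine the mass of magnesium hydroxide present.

0.3157 g

n(HCl) added = 0.02448 × 1.165 = 0.02852 mol
n(NaOH) used in back-titration = 0.03912 × 0.4523 = 0.01769 mol
n(HCl) left over = 0.01769 mol (1:1 ratio)
n(HCl) consumed by analyte = 0.02852 − 0.01769 = 0.01083 mol
From the 1:2 ratio, n(Mg(OH)2) = 1/2 × 0.01083 = 5.413 × 10^-3 mol
mass of Mg(OH)2 = 5.413 × 10^-3 × 58.32 = 0.3157 g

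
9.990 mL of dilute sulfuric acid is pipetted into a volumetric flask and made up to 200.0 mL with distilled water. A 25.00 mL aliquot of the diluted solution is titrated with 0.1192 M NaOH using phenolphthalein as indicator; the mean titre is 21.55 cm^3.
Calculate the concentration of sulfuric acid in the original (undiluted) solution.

1.029 M

H2SO4 + 2 NaOH → Na2SO4 + 2 H2O
n(NaOH) = 0.02155 × 0.1192 = 2.569 × 10^-3 mol
From the 1:2 ratio, n(H2SO4) in the aliquot = 1/2 × 2.569 × 10^-3 = 1.284 × 10^-3 mol
[H2SO4]_dilute = 1.284 × 10^-3 / 0.02500 = 0.05138 mol/L
Dilution factor = 200.0 / 9.990 = 20.02
[H2SO4]_stock = 0.05138 × 20.02 = 1.029 mol/L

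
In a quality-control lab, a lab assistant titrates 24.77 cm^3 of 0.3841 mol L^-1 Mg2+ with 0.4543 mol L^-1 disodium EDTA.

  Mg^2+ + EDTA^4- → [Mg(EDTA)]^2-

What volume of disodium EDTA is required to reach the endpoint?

n(Mg2+) = 0.02477 L × 0.3841 mol/L = 9.514 × 10^-3 mol
n(EDTA) = 9.514 × 10^-3 mol (1:1 stoichiometry)
V(EDTA) = 9.514 × 10^-3 mol / 0.4543 mol/L = 0.02094 L = 20.94 mL

20.94 mL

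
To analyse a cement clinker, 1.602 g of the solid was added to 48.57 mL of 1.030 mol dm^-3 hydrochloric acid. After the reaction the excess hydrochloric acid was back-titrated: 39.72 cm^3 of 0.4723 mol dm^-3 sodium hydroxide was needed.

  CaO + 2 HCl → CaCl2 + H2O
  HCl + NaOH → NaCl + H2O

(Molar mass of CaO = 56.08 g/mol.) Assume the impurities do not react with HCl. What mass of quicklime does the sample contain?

n(HCl) added = 0.04857 × 1.030 = 0.05003 mol
n(NaOH) used in back-titration = 0.03972 × 0.4723 = 0.01876 mol
n(HCl) left over = 0.01876 mol (1:1 ratio)
n(HCl) consumed by analyte = 0.05003 − 0.01876 = 0.03127 mol
From the 1:2 ratio, n(CaO) = 1/2 × 0.03127 = 0.01563 mol
mass of CaO = 0.01563 × 56.08 = 0.8767 g

0.8767 g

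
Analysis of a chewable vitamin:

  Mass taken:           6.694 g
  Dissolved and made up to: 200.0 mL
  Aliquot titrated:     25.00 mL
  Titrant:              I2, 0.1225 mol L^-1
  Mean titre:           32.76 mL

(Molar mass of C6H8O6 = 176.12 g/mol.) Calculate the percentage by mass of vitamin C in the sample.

84.47 %

C6H8O6 + I2 → C6H6O6 + 2 HI
n(I2) per titration = 0.03276 × 0.1225 = 4.013 × 10^-3 mol
n(C6H8O6) in each aliquot = 4.013 × 10^-3 mol (1:1 ratio)
n(C6H8O6) in the whole flask = 4.013 × 10^-3 × 200.0/25.00 = 0.03210 mol
mass of C6H8O6 = 0.03210 × 176.12 = 5.654 g
% C6H8O6 = 5.654 / 6.694 × 100 = 84.47 %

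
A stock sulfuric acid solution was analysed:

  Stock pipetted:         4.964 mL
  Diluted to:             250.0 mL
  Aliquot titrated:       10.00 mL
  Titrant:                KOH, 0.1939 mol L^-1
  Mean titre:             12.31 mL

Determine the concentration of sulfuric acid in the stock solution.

6.011 mol/L

H2SO4 + 2 KOH → K2SO4 + 2 H2O
n(KOH) = 0.01231 × 0.1939 = 2.387 × 10^-3 mol
From the 1:2 ratio, n(H2SO4) in the aliquot = 1/2 × 2.387 × 10^-3 = 1.193 × 10^-3 mol
[H2SO4]_dilute = 1.193 × 10^-3 / 0.01000 = 0.1193 mol/L
Dilution factor = 250.0 / 4.964 = 50.36
[H2SO4]_stock = 0.1193 × 50.36 = 6.011 mol/L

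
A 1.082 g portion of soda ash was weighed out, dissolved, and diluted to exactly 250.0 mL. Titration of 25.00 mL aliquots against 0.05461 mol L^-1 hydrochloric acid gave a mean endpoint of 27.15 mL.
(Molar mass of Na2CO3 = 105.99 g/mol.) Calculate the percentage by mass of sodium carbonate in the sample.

Na2CO3 + 2 HCl → 2 NaCl + H2O + CO2
n(HCl) per titration = 0.02715 × 0.05461 = 1.483 × 10^-3 mol
From the 1:2 ratio, n(Na2CO3) in each aliquot = 1/2 × 1.483 × 10^-3 = 7.413 × 10^-4 mol
n(Na2CO3) in the whole flask = 7.413 × 10^-4 × 250.0/25.00 = 7.413 × 10^-3 mol
mass of Na2CO3 = 7.413 × 10^-3 × 105.99 = 0.7857 g
% Na2CO3 = 0.7857 / 1.082 × 100 = 72.62 %

72.62 %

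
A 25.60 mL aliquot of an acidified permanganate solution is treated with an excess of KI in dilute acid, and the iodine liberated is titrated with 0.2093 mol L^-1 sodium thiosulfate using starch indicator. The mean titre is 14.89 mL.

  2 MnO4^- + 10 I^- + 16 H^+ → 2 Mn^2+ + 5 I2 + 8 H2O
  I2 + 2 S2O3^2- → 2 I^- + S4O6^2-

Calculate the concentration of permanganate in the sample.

0.02435 mol/L

n(S2O3^2-) = 0.01489 × 0.2093 = 3.116 × 10^-3 mol
n(I2) = n(S2O3^2-)/2 = 1.558 × 10^-3 mol
From the 2:5 ratio, n(MnO4^-) in the aliquot = 2/5 × 1.558 × 10^-3 = 6.233 × 10^-4 mol
[MnO4^-] = 6.233 × 10^-4 / 0.02560 = 0.02435 mol/L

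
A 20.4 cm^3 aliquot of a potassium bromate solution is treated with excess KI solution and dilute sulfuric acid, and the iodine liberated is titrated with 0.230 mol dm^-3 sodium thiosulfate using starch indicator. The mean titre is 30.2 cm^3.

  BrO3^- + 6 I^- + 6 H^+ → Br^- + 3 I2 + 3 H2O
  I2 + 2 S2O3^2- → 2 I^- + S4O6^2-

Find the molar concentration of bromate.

n(S2O3^2-) = 0.0302 × 0.230 = 6.95 × 10^-3 mol
n(I2) = n(S2O3^2-)/2 = 3.47 × 10^-3 mol
From the 1:3 ratio, n(BrO3^-) in the aliquot = 1/3 × 3.47 × 10^-3 = 1.16 × 10^-3 mol
[BrO3^-] = 1.16 × 10^-3 / 0.0204 = 0.0567 mol/L

0.0567 mol/L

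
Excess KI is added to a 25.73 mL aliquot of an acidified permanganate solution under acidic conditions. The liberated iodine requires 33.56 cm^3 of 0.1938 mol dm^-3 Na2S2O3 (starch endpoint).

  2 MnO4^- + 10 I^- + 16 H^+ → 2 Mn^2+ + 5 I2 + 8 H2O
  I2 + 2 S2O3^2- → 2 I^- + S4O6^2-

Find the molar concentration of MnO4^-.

n(S2O3^2-) = 0.03356 × 0.1938 = 6.504 × 10^-3 mol
n(I2) = n(S2O3^2-)/2 = 3.252 × 10^-3 mol
From the 2:5 ratio, n(MnO4^-) in the aliquot = 2/5 × 3.252 × 10^-3 = 1.301 × 10^-3 mol
[MnO4^-] = 1.301 × 10^-3 / 0.02573 = 0.05056 mol/L

0.05056 mol/L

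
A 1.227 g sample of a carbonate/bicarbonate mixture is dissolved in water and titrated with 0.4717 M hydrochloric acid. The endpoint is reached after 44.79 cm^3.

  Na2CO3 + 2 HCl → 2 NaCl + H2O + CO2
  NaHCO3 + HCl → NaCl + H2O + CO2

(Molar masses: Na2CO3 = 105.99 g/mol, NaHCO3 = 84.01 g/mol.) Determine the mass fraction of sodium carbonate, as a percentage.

76.30 %

n(HCl) = 0.04479 × 0.4717 = 0.02113 mol
Let x = n(Na2CO3), y = n(NaHCO3).
Titrant: 2x + 1y = 0.02113;  mass: 105.99x + 84.01y = 1.227
Solving, x = 8.833 × 10^-3 mol, y = 3.461 × 10^-3 mol
mass of Na2CO3 = 8.833 × 10^-3 × 105.99 = 0.9362 g
% Na2CO3 = 0.9362 / 1.227 × 100 = 76.30 %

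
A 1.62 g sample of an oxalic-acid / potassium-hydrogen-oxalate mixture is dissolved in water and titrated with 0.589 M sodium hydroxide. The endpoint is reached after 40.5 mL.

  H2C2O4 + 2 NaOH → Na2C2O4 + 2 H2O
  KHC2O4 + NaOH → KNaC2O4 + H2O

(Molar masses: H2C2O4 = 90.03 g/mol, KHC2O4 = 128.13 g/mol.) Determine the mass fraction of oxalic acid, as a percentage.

48.0 %

n(NaOH) = 0.0405 × 0.589 = 0.0239 mol
Let x = n(H2C2O4), y = n(KHC2O4).
Titrant: 2x + 1y = 0.0239;  mass: 90.03x + 128.13y = 1.62
Solving, x = 8.64 × 10^-3 mol, y = 6.57 × 10^-3 mol
mass of H2C2O4 = 8.64 × 10^-3 × 90.03 = 0.778 g
% H2C2O4 = 0.778 / 1.62 × 100 = 48.0 %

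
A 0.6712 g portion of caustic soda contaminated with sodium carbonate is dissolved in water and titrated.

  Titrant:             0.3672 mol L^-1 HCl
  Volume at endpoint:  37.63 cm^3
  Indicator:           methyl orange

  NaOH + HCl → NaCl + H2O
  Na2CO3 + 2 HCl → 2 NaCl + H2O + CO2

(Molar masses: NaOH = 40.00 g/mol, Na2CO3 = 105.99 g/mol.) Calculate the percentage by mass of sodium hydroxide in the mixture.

28.01 %

n(HCl) = 0.03763 × 0.3672 = 0.01382 mol
Let x = n(NaOH), y = n(Na2CO3).
Titrant: 1x + 2y = 0.01382;  mass: 40.00x + 105.99y = 0.6712
Solving, x = 4.700 × 10^-3 mol, y = 4.559 × 10^-3 mol
mass of NaOH = 4.700 × 10^-3 × 40.00 = 0.1880 g
% NaOH = 0.1880 / 0.6712 × 100 = 28.01 %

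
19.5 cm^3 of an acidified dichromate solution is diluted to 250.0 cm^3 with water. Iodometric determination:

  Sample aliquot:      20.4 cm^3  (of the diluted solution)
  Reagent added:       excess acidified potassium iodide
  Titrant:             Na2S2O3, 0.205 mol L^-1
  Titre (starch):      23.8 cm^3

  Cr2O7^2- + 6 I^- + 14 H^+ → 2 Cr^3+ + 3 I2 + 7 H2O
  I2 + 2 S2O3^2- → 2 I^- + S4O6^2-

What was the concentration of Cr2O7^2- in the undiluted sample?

0.511 mol/L

n(S2O3^2-) = 0.0238 × 0.205 = 4.88 × 10^-3 mol
n(I2) = n(S2O3^2-)/2 = 2.44 × 10^-3 mol
From the 1:3 ratio, n(Cr2O7^2-) in the aliquot = 1/3 × 2.44 × 10^-3 = 8.13 × 10^-4 mol
[Cr2O7^2-]_dilute = 8.13 × 10^-4 / 0.0204 = 0.0399 mol/L
[Cr2O7^2-]_original = 0.0399 × 250.0/19.5 = 0.511 mol/L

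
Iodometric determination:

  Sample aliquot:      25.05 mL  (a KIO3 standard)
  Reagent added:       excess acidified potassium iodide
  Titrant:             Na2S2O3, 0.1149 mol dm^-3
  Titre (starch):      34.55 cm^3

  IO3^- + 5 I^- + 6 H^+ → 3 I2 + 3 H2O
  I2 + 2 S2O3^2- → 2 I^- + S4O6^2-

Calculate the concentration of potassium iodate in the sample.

n(S2O3^2-) = 0.03455 × 0.1149 = 3.970 × 10^-3 mol
n(I2) = n(S2O3^2-)/2 = 1.985 × 10^-3 mol
From the 1:3 ratio, n(IO3^-) in the aliquot = 1/3 × 1.985 × 10^-3 = 6.616 × 10^-4 mol
[IO3^-] = 6.616 × 10^-4 / 0.02505 = 0.02641 mol/L

0.02641 mol/L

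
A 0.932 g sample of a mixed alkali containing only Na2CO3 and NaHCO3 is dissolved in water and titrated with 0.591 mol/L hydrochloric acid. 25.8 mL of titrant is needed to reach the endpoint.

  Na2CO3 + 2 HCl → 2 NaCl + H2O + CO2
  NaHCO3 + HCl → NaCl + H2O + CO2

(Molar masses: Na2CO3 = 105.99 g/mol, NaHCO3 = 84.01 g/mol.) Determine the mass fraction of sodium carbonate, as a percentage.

64.0 %

n(HCl) = 0.0258 × 0.591 = 0.0152 mol
Let x = n(Na2CO3), y = n(NaHCO3).
Titrant: 2x + 1y = 0.0152;  mass: 105.99x + 84.01y = 0.932
Solving, x = 5.63 × 10^-3 mol, y = 4.00 × 10^-3 mol
mass of Na2CO3 = 5.63 × 10^-3 × 105.99 = 0.596 g
% Na2CO3 = 0.596 / 0.932 × 100 = 64.0 %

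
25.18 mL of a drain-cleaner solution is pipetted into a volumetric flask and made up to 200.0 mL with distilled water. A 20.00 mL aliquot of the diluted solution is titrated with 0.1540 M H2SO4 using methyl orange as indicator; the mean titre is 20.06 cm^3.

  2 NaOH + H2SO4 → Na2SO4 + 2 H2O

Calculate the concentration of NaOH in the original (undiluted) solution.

n(H2SO4) = 0.02006 × 0.1540 = 3.089 × 10^-3 mol
From the 2:1 ratio, n(NaOH) in the aliquot = 2/1 × 3.089 × 10^-3 = 6.178 × 10^-3 mol
[NaOH]_dilute = 6.178 × 10^-3 / 0.02000 = 0.3089 mol/L
Dilution factor = 200.0 / 25.18 = 7.943
[NaOH]_stock = 0.3089 × 7.943 = 2.454 mol/L

2.454 M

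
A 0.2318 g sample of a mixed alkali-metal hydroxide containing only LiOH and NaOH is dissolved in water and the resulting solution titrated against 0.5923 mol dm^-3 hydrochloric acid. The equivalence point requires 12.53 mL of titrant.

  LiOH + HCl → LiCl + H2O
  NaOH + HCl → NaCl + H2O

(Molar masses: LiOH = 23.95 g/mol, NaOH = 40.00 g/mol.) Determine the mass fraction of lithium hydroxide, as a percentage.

41.88 %

n(HCl) = 0.01253 × 0.5923 = 7.422 × 10^-3 mol
Let x = n(LiOH), y = n(NaOH).
Titrant: 1x + 1y = 7.422 × 10^-3;  mass: 23.95x + 40.00y = 0.2318
Solving, x = 4.054 × 10^-3 mol, y = 3.368 × 10^-3 mol
mass of LiOH = 4.054 × 10^-3 × 23.95 = 0.09708 g
% LiOH = 0.09708 / 0.2318 × 100 = 41.88 %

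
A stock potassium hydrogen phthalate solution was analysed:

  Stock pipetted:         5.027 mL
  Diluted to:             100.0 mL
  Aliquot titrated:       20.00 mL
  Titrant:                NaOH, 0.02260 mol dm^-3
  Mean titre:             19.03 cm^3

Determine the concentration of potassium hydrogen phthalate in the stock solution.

KHC8H4O4 + NaOH → KNaC8H4O4 + H2O
n(NaOH) = 0.01903 × 0.02260 = 4.301 × 10^-4 mol
n(KHC8H4O4) in the aliquot = 4.301 × 10^-4 mol (1:1 ratio)
[KHC8H4O4]_dilute = 4.301 × 10^-4 / 0.02000 = 0.02150 mol/L
Dilution factor = 100.0 / 5.027 = 19.89
[KHC8H4O4]_stock = 0.02150 × 19.89 = 0.4278 mol/L

0.4278 mol/L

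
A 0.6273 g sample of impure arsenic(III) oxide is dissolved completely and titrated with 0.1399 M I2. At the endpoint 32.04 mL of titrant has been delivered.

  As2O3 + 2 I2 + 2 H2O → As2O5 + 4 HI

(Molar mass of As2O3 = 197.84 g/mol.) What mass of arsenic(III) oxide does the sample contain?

n(I2) = 0.03204 L × 0.1399 mol/L = 4.482 × 10^-3 mol
From the 1:2 ratio, n(As2O3) = 1/2 × 4.482 × 10^-3 = 2.241 × 10^-3 mol
mass of As2O3 = 2.241 × 10^-3 × 197.84 g/mol = 0.4434 g

0.4434 g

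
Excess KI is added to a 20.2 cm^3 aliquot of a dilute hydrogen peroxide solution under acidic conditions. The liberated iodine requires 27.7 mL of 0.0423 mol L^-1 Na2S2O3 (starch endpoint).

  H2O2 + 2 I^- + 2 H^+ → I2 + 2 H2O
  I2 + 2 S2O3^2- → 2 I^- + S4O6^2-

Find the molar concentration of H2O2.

0.0290 mol/L

n(S2O3^2-) = 0.0277 × 0.0423 = 1.17 × 10^-3 mol
n(I2) = n(S2O3^2-)/2 = 5.86 × 10^-4 mol
n(H2O2) in the aliquot = 5.86 × 10^-4 mol (1:1 ratio)
[H2O2] = 5.86 × 10^-4 / 0.0202 = 0.0290 mol/L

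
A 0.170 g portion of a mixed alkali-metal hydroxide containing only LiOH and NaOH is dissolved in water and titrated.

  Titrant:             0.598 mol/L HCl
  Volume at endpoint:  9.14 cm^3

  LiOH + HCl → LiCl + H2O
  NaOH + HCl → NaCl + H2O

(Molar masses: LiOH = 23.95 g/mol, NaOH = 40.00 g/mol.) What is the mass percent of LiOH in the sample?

42.7 %

n(HCl) = 0.00914 × 0.598 = 5.47 × 10^-3 mol
Let x = n(LiOH), y = n(NaOH).
Titrant: 1x + 1y = 5.47 × 10^-3;  mass: 23.95x + 40.00y = 0.170
Solving, x = 3.03 × 10^-3 mol, y = 2.44 × 10^-3 mol
mass of LiOH = 3.03 × 10^-3 × 23.95 = 0.0726 g
% LiOH = 0.0726 / 0.170 × 100 = 42.7 %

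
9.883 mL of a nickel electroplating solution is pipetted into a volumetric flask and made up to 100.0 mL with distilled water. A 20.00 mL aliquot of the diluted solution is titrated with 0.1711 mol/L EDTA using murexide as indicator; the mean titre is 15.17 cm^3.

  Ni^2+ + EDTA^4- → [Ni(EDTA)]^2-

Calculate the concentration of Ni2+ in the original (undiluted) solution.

n(EDTA) = 0.01517 × 0.1711 = 2.596 × 10^-3 mol
n(Ni2+) in the aliquot = 2.596 × 10^-3 mol (1:1 ratio)
[Ni2+]_dilute = 2.596 × 10^-3 / 0.02000 = 0.1298 mol/L
Dilution factor = 100.0 / 9.883 = 10.12
[Ni2+]_stock = 0.1298 × 10.12 = 1.313 mol/L

1.313 mol/L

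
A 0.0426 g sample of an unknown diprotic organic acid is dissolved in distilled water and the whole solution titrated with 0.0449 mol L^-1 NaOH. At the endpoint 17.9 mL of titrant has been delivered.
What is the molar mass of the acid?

n(NaOH) = 0.0179 L × 0.0449 mol/L = 8.04 × 10^-4 mol
From the 1:2 ratio, n(H2A) = 1/2 × 8.04 × 10^-4 = 4.02 × 10^-4 mol
M = m / n = 0.0426 g / 4.02 × 10^-4 mol = 106 g/mol

106 g/mol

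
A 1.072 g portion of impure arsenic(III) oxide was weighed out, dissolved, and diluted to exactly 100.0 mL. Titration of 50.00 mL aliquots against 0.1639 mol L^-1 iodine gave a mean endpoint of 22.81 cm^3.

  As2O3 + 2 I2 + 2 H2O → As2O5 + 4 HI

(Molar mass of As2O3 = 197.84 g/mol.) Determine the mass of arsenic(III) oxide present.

0.7396 g

n(I2) per titration = 0.02281 × 0.1639 = 3.739 × 10^-3 mol
From the 1:2 ratio, n(As2O3) in each aliquot = 1/2 × 3.739 × 10^-3 = 1.869 × 10^-3 mol
n(As2O3) in the whole flask = 1.869 × 10^-3 × 100.0/50.00 = 3.739 × 10^-3 mol
mass of As2O3 = 3.739 × 10^-3 × 197.84 = 0.7396 g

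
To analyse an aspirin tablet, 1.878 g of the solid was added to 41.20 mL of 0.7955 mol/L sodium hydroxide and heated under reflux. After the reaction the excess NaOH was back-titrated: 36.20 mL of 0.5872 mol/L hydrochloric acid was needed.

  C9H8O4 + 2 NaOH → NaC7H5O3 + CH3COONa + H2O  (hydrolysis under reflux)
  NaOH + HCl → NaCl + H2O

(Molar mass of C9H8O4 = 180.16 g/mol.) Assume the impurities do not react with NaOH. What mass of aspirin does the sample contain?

1.038 g

n(NaOH) added = 0.04120 × 0.7955 = 0.03277 mol
n(HCl) used in back-titration = 0.03620 × 0.5872 = 0.02126 mol
n(NaOH) left over = 0.02126 mol (1:1 ratio)
n(NaOH) consumed by analyte = 0.03277 − 0.02126 = 0.01152 mol
From the 1:2 ratio, n(C9H8O4) = 1/2 × 0.01152 = 5.759 × 10^-3 mol
mass of C9H8O4 = 5.759 × 10^-3 × 180.16 = 1.038 g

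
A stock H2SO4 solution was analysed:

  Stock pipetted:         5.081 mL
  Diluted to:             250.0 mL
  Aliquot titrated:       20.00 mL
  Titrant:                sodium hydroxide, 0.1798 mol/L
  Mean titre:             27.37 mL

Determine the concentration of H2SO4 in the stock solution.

6.053 mol/L

H2SO4 + 2 NaOH → Na2SO4 + 2 H2O
n(NaOH) = 0.02737 × 0.1798 = 4.921 × 10^-3 mol
From the 1:2 ratio, n(H2SO4) in the aliquot = 1/2 × 4.921 × 10^-3 = 2.461 × 10^-3 mol
[H2SO4]_dilute = 2.461 × 10^-3 / 0.02000 = 0.1230 mol/L
Dilution factor = 250.0 / 5.081 = 49.20
[H2SO4]_stock = 0.1230 × 49.20 = 6.053 mol/L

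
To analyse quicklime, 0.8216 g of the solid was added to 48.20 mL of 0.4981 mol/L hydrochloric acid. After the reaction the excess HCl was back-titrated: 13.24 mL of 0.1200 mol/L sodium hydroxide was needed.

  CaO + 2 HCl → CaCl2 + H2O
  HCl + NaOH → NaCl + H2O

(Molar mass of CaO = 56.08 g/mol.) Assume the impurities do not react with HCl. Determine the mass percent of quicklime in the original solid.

76.51 %

n(HCl) added = 0.04820 × 0.4981 = 0.02401 mol
n(NaOH) used in back-titration = 0.01324 × 0.1200 = 1.589 × 10^-3 mol
n(HCl) left over = 1.589 × 10^-3 mol (1:1 ratio)
n(HCl) consumed by analyte = 0.02401 − 1.589 × 10^-3 = 0.02242 mol
From the 1:2 ratio, n(CaO) = 1/2 × 0.02242 = 0.01121 mol
mass of CaO = 0.01121 × 56.08 = 0.6286 g
% CaO = 0.6286 / 0.8216 × 100 = 76.51 %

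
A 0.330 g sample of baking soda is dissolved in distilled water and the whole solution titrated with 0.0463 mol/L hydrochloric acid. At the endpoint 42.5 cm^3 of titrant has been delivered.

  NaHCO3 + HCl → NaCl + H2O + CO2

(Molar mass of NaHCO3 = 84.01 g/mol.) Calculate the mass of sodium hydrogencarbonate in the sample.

0.165 g

n(HCl) = 0.0425 L × 0.0463 mol/L = 1.97 × 10^-3 mol
n(NaHCO3) = 1.97 × 10^-3 mol (1:1 ratio)
mass of NaHCO3 = 1.97 × 10^-3 × 84.01 g/mol = 0.165 g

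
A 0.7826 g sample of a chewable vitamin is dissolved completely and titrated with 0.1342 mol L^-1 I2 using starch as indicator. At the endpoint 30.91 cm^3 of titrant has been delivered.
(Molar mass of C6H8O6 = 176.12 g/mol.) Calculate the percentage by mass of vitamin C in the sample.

C6H8O6 + I2 → C6H6O6 + 2 HI
n(I2) = 0.03091 L × 0.1342 mol/L = 4.148 × 10^-3 mol
n(C6H8O6) = 4.148 × 10^-3 mol (1:1 ratio)
mass of C6H8O6 = 4.148 × 10^-3 × 176.12 g/mol = 0.7306 g
% C6H8O6 = 0.7306 / 0.7826 × 100 = 93.35 %

93.35 %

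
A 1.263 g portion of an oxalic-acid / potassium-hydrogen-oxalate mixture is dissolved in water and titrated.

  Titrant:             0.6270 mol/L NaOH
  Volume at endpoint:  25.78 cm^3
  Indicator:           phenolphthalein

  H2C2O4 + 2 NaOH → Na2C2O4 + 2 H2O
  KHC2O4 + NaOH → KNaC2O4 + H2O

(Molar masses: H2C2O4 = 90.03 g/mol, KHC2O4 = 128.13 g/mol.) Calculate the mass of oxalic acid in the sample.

n(NaOH) = 0.02578 × 0.6270 = 0.01616 mol
Let x = n(H2C2O4), y = n(KHC2O4).
Titrant: 2x + 1y = 0.01616;  mass: 90.03x + 128.13y = 1.263
Solving, x = 4.861 × 10^-3 mol, y = 6.441 × 10^-3 mol
mass of H2C2O4 = 4.861 × 10^-3 × 90.03 = 0.4377 g

0.4377 g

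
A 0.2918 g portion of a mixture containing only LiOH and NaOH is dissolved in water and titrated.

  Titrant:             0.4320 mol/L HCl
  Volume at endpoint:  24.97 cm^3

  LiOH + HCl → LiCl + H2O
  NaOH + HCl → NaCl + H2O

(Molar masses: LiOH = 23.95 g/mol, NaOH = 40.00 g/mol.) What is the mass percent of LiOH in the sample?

n(HCl) = 0.02497 × 0.4320 = 0.01079 mol
Let x = n(LiOH), y = n(NaOH).
Titrant: 1x + 1y = 0.01079;  mass: 23.95x + 40.00y = 0.2918
Solving, x = 8.703 × 10^-3 mol, y = 2.084 × 10^-3 mol
mass of LiOH = 8.703 × 10^-3 × 23.95 = 0.2084 g
% LiOH = 0.2084 / 0.2918 × 100 = 71.43 %

71.43 %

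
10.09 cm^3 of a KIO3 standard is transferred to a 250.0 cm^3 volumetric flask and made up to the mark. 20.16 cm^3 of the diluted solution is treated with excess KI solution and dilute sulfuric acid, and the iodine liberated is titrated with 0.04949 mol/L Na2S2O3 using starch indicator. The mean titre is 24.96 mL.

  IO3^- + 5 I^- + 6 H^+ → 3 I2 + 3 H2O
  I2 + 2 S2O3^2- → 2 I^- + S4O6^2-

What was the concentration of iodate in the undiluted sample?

0.2530 mol/L

n(S2O3^2-) = 0.02496 × 0.04949 = 1.235 × 10^-3 mol
n(I2) = n(S2O3^2-)/2 = 6.176 × 10^-4 mol
From the 1:3 ratio, n(IO3^-) in the aliquot = 1/3 × 6.176 × 10^-4 = 2.059 × 10^-4 mol
[IO3^-]_dilute = 2.059 × 10^-4 / 0.02016 = 0.01021 mol/L
[IO3^-]_original = 0.01021 × 250.0/10.09 = 0.2530 mol/L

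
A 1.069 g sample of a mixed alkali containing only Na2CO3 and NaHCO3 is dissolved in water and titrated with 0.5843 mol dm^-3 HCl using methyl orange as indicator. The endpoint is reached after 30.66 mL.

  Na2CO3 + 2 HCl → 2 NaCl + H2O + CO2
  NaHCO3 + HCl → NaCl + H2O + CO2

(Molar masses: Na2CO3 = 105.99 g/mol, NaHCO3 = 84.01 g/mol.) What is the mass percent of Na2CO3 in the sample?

69.69 %

n(HCl) = 0.03066 × 0.5843 = 0.01791 mol
Let x = n(Na2CO3), y = n(NaHCO3).
Titrant: 2x + 1y = 0.01791;  mass: 105.99x + 84.01y = 1.069
Solving, x = 7.029 × 10^-3 mol, y = 3.857 × 10^-3 mol
mass of Na2CO3 = 7.029 × 10^-3 × 105.99 = 0.7450 g
% Na2CO3 = 0.7450 / 1.069 × 100 = 69.69 %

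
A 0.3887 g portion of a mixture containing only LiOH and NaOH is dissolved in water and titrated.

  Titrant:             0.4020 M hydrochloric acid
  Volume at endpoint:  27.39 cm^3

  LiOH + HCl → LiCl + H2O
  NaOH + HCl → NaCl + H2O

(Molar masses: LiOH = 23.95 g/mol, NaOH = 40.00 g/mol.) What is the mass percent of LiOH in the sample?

19.86 %

n(HCl) = 0.02739 × 0.4020 = 0.01101 mol
Let x = n(LiOH), y = n(NaOH).
Titrant: 1x + 1y = 0.01101;  mass: 23.95x + 40.00y = 0.3887
Solving, x = 3.223 × 10^-3 mol, y = 7.788 × 10^-3 mol
mass of LiOH = 3.223 × 10^-3 × 23.95 = 0.07719 g
% LiOH = 0.07719 / 0.3887 × 100 = 19.86 %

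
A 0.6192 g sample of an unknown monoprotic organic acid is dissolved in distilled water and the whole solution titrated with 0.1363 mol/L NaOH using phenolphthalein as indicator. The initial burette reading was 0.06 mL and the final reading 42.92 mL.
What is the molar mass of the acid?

106.0 g/mol

n(NaOH) = 0.04286 L × 0.1363 mol/L = 5.842 × 10^-3 mol
n(HA) = 5.842 × 10^-3 mol (1:1 ratio)
M = m / n = 0.6192 g / 5.842 × 10^-3 mol = 106.0 g/mol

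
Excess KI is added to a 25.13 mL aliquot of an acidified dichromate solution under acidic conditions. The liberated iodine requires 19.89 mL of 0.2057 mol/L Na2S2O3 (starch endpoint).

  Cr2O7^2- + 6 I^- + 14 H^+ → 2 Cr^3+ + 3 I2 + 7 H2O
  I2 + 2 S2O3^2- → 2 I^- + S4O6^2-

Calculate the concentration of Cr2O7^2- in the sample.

0.02713 mol/L

n(S2O3^2-) = 0.01989 × 0.2057 = 4.091 × 10^-3 mol
n(I2) = n(S2O3^2-)/2 = 2.046 × 10^-3 mol
From the 1:3 ratio, n(Cr2O7^2-) in the aliquot = 1/3 × 2.046 × 10^-3 = 6.819 × 10^-4 mol
[Cr2O7^2-] = 6.819 × 10^-4 / 0.02513 = 0.02713 mol/L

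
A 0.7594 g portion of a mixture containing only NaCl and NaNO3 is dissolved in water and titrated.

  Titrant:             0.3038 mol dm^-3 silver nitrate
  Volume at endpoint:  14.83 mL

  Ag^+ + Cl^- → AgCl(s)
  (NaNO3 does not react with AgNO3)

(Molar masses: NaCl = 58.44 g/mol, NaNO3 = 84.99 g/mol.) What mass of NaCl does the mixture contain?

n(AgNO3) = 0.01483 × 0.3038 = 4.505 × 10^-3 mol
Let x = n(NaCl), y = n(NaNO3).
Titrant: 1x = 4.505 × 10^-3;  mass: 58.44x + 84.99y = 0.7594
Solving, x = 4.505 × 10^-3 mol, y = 5.837 × 10^-3 mol
mass of NaCl = 4.505 × 10^-3 × 58.44 = 0.2633 g

0.2633 g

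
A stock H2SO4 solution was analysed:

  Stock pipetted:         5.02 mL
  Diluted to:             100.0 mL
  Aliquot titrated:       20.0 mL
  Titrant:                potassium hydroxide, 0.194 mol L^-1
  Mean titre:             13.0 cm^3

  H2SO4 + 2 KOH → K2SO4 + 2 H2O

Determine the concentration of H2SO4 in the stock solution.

n(KOH) = 0.0130 × 0.194 = 2.52 × 10^-3 mol
From the 1:2 ratio, n(H2SO4) in the aliquot = 1/2 × 2.52 × 10^-3 = 1.26 × 10^-3 mol
[H2SO4]_dilute = 1.26 × 10^-3 / 0.0200 = 0.0631 mol/L
Dilution factor = 100.0 / 5.02 = 19.92
[H2SO4]_stock = 0.0631 × 19.92 = 1.26 mol/L

1.26 mol/L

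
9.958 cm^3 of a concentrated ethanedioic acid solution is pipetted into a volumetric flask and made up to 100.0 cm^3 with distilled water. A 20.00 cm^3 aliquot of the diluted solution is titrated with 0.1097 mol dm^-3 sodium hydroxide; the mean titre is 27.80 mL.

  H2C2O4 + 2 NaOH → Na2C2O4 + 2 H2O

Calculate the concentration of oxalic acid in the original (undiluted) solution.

n(NaOH) = 0.02780 × 0.1097 = 3.050 × 10^-3 mol
From the 1:2 ratio, n(H2C2O4) in the aliquot = 1/2 × 3.050 × 10^-3 = 1.525 × 10^-3 mol
[H2C2O4]_dilute = 1.525 × 10^-3 / 0.02000 = 0.07624 mol/L
Dilution factor = 100.0 / 9.958 = 10.04
[H2C2O4]_stock = 0.07624 × 10.04 = 0.7656 mol/L

0.7656 mol/L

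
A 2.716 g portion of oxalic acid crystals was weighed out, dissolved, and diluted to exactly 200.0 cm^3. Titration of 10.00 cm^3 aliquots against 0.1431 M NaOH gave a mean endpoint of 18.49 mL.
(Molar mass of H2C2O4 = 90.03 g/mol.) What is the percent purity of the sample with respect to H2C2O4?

87.71 %

H2C2O4 + 2 NaOH → Na2C2O4 + 2 H2O
n(NaOH) per titration = 0.01849 × 0.1431 = 2.646 × 10^-3 mol
From the 1:2 ratio, n(H2C2O4) in each aliquot = 1/2 × 2.646 × 10^-3 = 1.323 × 10^-3 mol
n(H2C2O4) in the whole flask = 1.323 × 10^-3 × 200.0/10.00 = 0.02646 mol
mass of H2C2O4 = 0.02646 × 90.03 = 2.382 g
% H2C2O4 = 2.382 / 2.716 × 100 = 87.71 %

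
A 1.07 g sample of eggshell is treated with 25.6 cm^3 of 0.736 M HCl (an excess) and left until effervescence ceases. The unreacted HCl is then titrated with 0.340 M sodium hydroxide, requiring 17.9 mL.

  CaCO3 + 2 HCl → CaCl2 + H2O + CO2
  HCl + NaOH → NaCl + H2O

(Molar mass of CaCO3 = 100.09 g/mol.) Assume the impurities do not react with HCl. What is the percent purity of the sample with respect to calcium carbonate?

n(HCl) added = 0.0256 × 0.736 = 0.0188 mol
n(NaOH) used in back-titration = 0.0179 × 0.340 = 6.09 × 10^-3 mol
n(HCl) left over = 6.09 × 10^-3 mol (1:1 ratio)
n(HCl) consumed by analyte = 0.0188 − 6.09 × 10^-3 = 0.0128 mol
From the 1:2 ratio, n(CaCO3) = 1/2 × 0.0128 = 6.38 × 10^-3 mol
mass of CaCO3 = 6.38 × 10^-3 × 100.09 = 0.638 g
% CaCO3 = 0.638 / 1.07 × 100 = 59.7 %

59.7 %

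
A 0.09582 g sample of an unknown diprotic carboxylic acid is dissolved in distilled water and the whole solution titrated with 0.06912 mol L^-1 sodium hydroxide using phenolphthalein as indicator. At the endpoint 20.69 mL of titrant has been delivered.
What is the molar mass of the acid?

n(NaOH) = 0.02069 L × 0.06912 mol/L = 1.430 × 10^-3 mol
From the 1:2 ratio, n(H2A) = 1/2 × 1.430 × 10^-3 = 7.150 × 10^-4 mol
M = m / n = 0.09582 g / 7.150 × 10^-4 mol = 134.0 g/mol

134.0 g/mol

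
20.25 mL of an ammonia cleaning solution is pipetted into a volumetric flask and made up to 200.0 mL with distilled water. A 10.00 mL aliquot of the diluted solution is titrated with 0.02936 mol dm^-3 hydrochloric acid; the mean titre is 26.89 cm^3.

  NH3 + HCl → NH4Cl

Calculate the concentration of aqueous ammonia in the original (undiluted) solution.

n(HCl) = 0.02689 × 0.02936 = 7.895 × 10^-4 mol
n(NH3) in the aliquot = 7.895 × 10^-4 mol (1:1 ratio)
[NH3]_dilute = 7.895 × 10^-4 / 0.01000 = 0.07895 mol/L
Dilution factor = 200.0 / 20.25 = 9.877
[NH3]_stock = 0.07895 × 9.877 = 0.7797 mol/L

0.7797 mol/L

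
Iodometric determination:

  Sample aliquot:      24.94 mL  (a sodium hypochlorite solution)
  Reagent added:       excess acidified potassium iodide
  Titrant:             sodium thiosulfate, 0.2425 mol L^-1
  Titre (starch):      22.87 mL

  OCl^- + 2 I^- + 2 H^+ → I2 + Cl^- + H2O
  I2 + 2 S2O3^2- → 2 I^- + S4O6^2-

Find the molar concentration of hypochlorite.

n(S2O3^2-) = 0.02287 × 0.2425 = 5.546 × 10^-3 mol
n(I2) = n(S2O3^2-)/2 = 2.773 × 10^-3 mol
n(OCl^-) in the aliquot = 2.773 × 10^-3 mol (1:1 ratio)
[OCl^-] = 2.773 × 10^-3 / 0.02494 = 0.1112 mol/L

0.1112 mol/L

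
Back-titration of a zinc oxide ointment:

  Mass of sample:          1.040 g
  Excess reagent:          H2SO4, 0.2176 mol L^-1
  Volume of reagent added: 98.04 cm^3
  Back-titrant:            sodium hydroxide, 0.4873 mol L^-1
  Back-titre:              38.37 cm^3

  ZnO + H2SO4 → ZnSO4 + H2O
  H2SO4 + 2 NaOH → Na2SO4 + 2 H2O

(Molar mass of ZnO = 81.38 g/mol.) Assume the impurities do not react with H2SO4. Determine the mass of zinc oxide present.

n(H2SO4) added = 0.09804 × 0.2176 = 0.02133 mol
n(NaOH) used in back-titration = 0.03837 × 0.4873 = 0.01870 mol
From the 1:2 ratio, n(H2SO4) left over = 1/2 × 0.01870 = 9.349 × 10^-3 mol
n(H2SO4) consumed by analyte = 0.02133 − 9.349 × 10^-3 = 0.01198 mol
n(ZnO) = 0.01198 mol (1:1 ratio)
mass of ZnO = 0.01198 × 81.38 = 0.9753 g

0.9753 g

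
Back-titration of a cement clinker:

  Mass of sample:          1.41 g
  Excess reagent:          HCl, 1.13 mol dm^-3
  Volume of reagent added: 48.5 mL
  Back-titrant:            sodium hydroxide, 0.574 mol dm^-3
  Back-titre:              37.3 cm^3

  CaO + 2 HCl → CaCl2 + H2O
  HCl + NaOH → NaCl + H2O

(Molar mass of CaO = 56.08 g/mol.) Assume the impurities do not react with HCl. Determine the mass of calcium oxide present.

0.936 g

n(HCl) added = 0.0485 × 1.13 = 0.0548 mol
n(NaOH) used in back-titration = 0.0373 × 0.574 = 0.0214 mol
n(HCl) left over = 0.0214 mol (1:1 ratio)
n(HCl) consumed by analyte = 0.0548 − 0.0214 = 0.0334 mol
From the 1:2 ratio, n(CaO) = 1/2 × 0.0334 = 0.0167 mol
mass of CaO = 0.0167 × 56.08 = 0.936 g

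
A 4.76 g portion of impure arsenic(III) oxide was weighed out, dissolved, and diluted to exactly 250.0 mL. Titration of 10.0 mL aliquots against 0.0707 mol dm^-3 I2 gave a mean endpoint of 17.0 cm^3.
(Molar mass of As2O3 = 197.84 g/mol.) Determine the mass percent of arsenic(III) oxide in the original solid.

As2O3 + 2 I2 + 2 H2O → As2O5 + 4 HI
n(I2) per titration = 0.0170 × 0.0707 = 1.20 × 10^-3 mol
From the 1:2 ratio, n(As2O3) in each aliquot = 1/2 × 1.20 × 10^-3 = 6.01 × 10^-4 mol
n(As2O3) in the whole flask = 6.01 × 10^-4 × 250.0/10.0 = 0.0150 mol
mass of As2O3 = 0.0150 × 197.84 = 2.97 g
% As2O3 = 2.97 / 4.76 × 100 = 62.4 %

62.4 %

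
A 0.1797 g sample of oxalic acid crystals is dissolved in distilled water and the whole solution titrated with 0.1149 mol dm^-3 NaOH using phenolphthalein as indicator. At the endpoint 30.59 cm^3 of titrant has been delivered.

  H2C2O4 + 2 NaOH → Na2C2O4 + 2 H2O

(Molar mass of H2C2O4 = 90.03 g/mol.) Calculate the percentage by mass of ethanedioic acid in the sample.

88.05 %

n(NaOH) = 0.03059 L × 0.1149 mol/L = 3.515 × 10^-3 mol
From the 1:2 ratio, n(H2C2O4) = 1/2 × 3.515 × 10^-3 = 1.757 × 10^-3 mol
mass of H2C2O4 = 1.757 × 10^-3 × 90.03 g/mol = 0.1582 g
% H2C2O4 = 0.1582 / 0.1797 × 100 = 88.05 %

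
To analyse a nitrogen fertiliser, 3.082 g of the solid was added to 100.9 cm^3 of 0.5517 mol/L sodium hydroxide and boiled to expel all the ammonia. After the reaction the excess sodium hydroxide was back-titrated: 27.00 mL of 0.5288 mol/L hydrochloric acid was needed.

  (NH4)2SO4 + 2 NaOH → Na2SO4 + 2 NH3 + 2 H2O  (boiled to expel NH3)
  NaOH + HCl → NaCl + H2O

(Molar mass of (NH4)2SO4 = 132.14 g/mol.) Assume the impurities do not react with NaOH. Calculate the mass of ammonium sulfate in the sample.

n(NaOH) added = 0.1009 × 0.5517 = 0.05567 mol
n(HCl) used in back-titration = 0.02700 × 0.5288 = 0.01428 mol
n(NaOH) left over = 0.01428 mol (1:1 ratio)
n(NaOH) consumed by analyte = 0.05567 − 0.01428 = 0.04139 mol
From the 1:2 ratio, n((NH4)2SO4) = 1/2 × 0.04139 = 0.02069 mol
mass of (NH4)2SO4 = 0.02069 × 132.14 = 2.735 g

2.735 g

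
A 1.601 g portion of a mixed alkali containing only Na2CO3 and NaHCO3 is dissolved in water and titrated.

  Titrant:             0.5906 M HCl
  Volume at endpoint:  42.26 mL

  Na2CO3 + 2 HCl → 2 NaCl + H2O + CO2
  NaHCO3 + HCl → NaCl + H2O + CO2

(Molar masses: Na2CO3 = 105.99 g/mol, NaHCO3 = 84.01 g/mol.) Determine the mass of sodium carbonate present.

n(HCl) = 0.04226 × 0.5906 = 0.02496 mol
Let x = n(Na2CO3), y = n(NaHCO3).
Titrant: 2x + 1y = 0.02496;  mass: 105.99x + 84.01y = 1.601
Solving, x = 7.993 × 10^-3 mol, y = 8.973 × 10^-3 mol
mass of Na2CO3 = 7.993 × 10^-3 × 105.99 = 0.8471 g

0.8471 g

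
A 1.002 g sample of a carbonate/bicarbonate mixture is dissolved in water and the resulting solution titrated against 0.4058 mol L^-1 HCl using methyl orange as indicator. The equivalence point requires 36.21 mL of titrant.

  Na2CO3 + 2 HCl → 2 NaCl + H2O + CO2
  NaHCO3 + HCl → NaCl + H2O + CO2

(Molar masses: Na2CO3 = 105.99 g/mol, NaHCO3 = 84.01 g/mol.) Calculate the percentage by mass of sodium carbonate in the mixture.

n(HCl) = 0.03621 × 0.4058 = 0.01469 mol
Let x = n(Na2CO3), y = n(NaHCO3).
Titrant: 2x + 1y = 0.01469;  mass: 105.99x + 84.01y = 1.002
Solving, x = 3.747 × 10^-3 mol, y = 7.199 × 10^-3 mol
mass of Na2CO3 = 3.747 × 10^-3 × 105.99 = 0.3972 g
% Na2CO3 = 0.3972 / 1.002 × 100 = 39.64 %

39.64 %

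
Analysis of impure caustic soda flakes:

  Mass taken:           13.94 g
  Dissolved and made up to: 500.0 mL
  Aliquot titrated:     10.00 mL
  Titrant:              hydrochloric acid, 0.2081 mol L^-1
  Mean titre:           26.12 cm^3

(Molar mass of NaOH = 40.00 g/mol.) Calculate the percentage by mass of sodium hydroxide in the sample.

NaOH + HCl → NaCl + H2O
n(HCl) per titration = 0.02612 × 0.2081 = 5.436 × 10^-3 mol
n(NaOH) in each aliquot = 5.436 × 10^-3 mol (1:1 ratio)
n(NaOH) in the whole flask = 5.436 × 10^-3 × 500.0/10.00 = 0.2718 mol
mass of NaOH = 0.2718 × 40.00 = 10.87 g
% NaOH = 10.87 / 13.94 × 100 = 77.99 %

77.99 %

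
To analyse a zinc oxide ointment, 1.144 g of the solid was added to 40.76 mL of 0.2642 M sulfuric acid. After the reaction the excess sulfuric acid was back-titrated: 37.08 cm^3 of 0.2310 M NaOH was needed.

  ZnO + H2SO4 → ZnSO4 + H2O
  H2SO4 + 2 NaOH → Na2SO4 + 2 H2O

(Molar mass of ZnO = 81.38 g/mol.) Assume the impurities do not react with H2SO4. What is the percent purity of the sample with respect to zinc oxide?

46.14 %

n(H2SO4) added = 0.04076 × 0.2642 = 0.01077 mol
n(NaOH) used in back-titration = 0.03708 × 0.2310 = 8.565 × 10^-3 mol
From the 1:2 ratio, n(H2SO4) left over = 1/2 × 8.565 × 10^-3 = 4.283 × 10^-3 mol
n(H2SO4) consumed by analyte = 0.01077 − 4.283 × 10^-3 = 6.486 × 10^-3 mol
n(ZnO) = 6.486 × 10^-3 mol (1:1 ratio)
mass of ZnO = 6.486 × 10^-3 × 81.38 = 0.5278 g
% ZnO = 0.5278 / 1.144 × 100 = 46.14 %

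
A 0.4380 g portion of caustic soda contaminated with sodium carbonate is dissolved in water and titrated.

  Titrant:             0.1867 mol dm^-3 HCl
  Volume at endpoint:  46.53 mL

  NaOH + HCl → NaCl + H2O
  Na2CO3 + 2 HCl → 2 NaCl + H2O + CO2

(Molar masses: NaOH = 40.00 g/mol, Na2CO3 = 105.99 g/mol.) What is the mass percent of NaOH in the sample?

15.72 %

n(HCl) = 0.04653 × 0.1867 = 8.687 × 10^-3 mol
Let x = n(NaOH), y = n(Na2CO3).
Titrant: 1x + 2y = 8.687 × 10^-3;  mass: 40.00x + 105.99y = 0.4380
Solving, x = 1.722 × 10^-3 mol, y = 3.483 × 10^-3 mol
mass of NaOH = 1.722 × 10^-3 × 40.00 = 0.06887 g
% NaOH = 0.06887 / 0.4380 × 100 = 15.72 %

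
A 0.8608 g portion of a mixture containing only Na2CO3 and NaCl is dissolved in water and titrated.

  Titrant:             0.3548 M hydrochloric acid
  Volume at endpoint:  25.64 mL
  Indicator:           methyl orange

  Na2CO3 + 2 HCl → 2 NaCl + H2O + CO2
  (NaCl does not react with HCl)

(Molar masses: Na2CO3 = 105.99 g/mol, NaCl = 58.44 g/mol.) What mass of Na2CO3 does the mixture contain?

n(HCl) = 0.02564 × 0.3548 = 9.097 × 10^-3 mol
Let x = n(Na2CO3), y = n(NaCl).
Titrant: 2x = 9.097 × 10^-3;  mass: 105.99x + 58.44y = 0.8608
Solving, x = 4.549 × 10^-3 mol, y = 6.480 × 10^-3 mol
mass of Na2CO3 = 4.549 × 10^-3 × 105.99 = 0.4821 g

0.4821 g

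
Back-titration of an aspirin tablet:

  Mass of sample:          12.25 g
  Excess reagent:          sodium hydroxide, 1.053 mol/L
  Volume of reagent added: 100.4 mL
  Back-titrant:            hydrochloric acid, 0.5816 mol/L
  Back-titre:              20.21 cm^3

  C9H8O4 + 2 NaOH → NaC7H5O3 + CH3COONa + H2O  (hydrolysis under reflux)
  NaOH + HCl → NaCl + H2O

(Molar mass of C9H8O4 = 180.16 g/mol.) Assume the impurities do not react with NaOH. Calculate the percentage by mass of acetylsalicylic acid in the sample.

69.10 %

n(NaOH) added = 0.1004 × 1.053 = 0.1057 mol
n(HCl) used in back-titration = 0.02021 × 0.5816 = 0.01175 mol
n(NaOH) left over = 0.01175 mol (1:1 ratio)
n(NaOH) consumed by analyte = 0.1057 − 0.01175 = 0.09397 mol
From the 1:2 ratio, n(C9H8O4) = 1/2 × 0.09397 = 0.04698 mol
mass of C9H8O4 = 0.04698 × 180.16 = 8.465 g
% C9H8O4 = 8.465 / 12.25 × 100 = 69.10 %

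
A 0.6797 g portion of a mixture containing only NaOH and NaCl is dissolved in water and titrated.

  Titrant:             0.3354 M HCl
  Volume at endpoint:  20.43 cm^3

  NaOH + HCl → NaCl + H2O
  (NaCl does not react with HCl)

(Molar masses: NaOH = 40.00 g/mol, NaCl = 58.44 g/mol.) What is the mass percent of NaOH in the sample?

40.32 %

n(HCl) = 0.02043 × 0.3354 = 6.852 × 10^-3 mol
Let x = n(NaOH), y = n(NaCl).
Titrant: 1x = 6.852 × 10^-3;  mass: 40.00x + 58.44y = 0.6797
Solving, x = 6.852 × 10^-3 mol, y = 6.941 × 10^-3 mol
mass of NaOH = 6.852 × 10^-3 × 40.00 = 0.2741 g
% NaOH = 0.2741 / 0.6797 × 100 = 40.32 %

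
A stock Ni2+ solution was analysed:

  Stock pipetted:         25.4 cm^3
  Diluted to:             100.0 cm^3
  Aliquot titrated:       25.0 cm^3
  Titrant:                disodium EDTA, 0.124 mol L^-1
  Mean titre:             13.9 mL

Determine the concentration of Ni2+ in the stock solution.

Ni^2+ + EDTA^4- → [Ni(EDTA)]^2-
n(EDTA) = 0.0139 × 0.124 = 1.72 × 10^-3 mol
n(Ni2+) in the aliquot = 1.72 × 10^-3 mol (1:1 ratio)
[Ni2+]_dilute = 1.72 × 10^-3 / 0.0250 = 0.0689 mol/L
Dilution factor = 100.0 / 25.4 = 3.937
[Ni2+]_stock = 0.0689 × 3.937 = 0.271 mol/L

0.271 mol/L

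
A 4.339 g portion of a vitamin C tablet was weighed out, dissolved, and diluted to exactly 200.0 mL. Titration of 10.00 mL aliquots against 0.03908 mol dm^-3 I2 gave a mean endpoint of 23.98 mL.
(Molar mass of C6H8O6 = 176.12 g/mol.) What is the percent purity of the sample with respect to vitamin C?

C6H8O6 + I2 → C6H6O6 + 2 HI
n(I2) per titration = 0.02398 × 0.03908 = 9.371 × 10^-4 mol
n(C6H8O6) in each aliquot = 9.371 × 10^-4 mol (1:1 ratio)
n(C6H8O6) in the whole flask = 9.371 × 10^-4 × 200.0/10.00 = 0.01874 mol
mass of C6H8O6 = 0.01874 × 176.12 = 3.301 g
% C6H8O6 = 3.301 / 4.339 × 100 = 76.08 %

76.08 %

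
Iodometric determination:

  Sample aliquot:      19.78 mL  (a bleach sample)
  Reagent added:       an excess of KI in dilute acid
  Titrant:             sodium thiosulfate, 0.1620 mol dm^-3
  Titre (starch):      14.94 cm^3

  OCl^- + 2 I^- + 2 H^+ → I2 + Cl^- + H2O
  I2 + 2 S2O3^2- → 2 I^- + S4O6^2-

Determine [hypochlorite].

n(S2O3^2-) = 0.01494 × 0.1620 = 2.420 × 10^-3 mol
n(I2) = n(S2O3^2-)/2 = 1.210 × 10^-3 mol
n(OCl^-) in the aliquot = 1.210 × 10^-3 mol (1:1 ratio)
[OCl^-] = 1.210 × 10^-3 / 0.01978 = 0.06118 mol/L

0.06118 mol/L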